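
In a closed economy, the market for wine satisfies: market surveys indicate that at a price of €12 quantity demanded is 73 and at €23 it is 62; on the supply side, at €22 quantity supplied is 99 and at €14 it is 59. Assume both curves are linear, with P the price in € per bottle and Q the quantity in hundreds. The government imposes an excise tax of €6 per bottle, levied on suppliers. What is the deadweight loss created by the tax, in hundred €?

Demand slope: (62 − 73)/(23 − 12) = -1, so Qd = 85 − P.
Supply slope: (59 − 99)/(14 − 22) = 5, so Qs = 5P − 11.
Without the tax, 85 − P = 5P − 11 gives 6P = 96, so P* = €16 and Q* = 69.
With the tax collected from suppliers, supply shifts: Qs = 5(P − 6) − 11.
New equilibrium: buyers pay €21, suppliers receive €15, Q = 64. (Wedge: Pb − Ps = 6.)
Quantity falls by |ΔQ| = |69 − 64| = 5.
DWL = ½ · t · |ΔQ| = ½ · 6 · 5 = €15.

Deadweight loss = €15 hundred.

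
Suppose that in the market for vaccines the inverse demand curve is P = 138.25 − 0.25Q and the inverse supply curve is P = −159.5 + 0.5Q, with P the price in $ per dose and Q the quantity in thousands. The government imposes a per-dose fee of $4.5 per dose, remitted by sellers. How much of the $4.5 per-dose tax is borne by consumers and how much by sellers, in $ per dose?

Rewrite in direct form: Qd = 553 − 4P and Qs = 2P + 319.
Without the tax, 553 − 4P = 2P + 319 gives 6P = 234, so P* = $39 and Q* = 397.
With the tax collected from sellers, supply shifts: Qs = 2(P − 4.5) + 319.
New equilibrium: consumers pay $40.5, sellers receive $36, Q = 391. (Wedge: Pb − Ps = 4.5.)
Burden on consumers: $1.5; on sellers: $3. (They sum to $4.5.)

Consumers bear $1.5 per dose; sellers bear $3 per dose.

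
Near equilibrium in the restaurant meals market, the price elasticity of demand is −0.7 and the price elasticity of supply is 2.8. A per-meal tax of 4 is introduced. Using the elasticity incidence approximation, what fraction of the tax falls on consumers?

Consumers' share ≈ 0.8.

Incidence ratio: consumers' share ≈ εs / (εs + |εd|) = 2.8 / (2.8 + 0.7) = 0.8.
Supply is the more elastic side, so consumers bear the larger share.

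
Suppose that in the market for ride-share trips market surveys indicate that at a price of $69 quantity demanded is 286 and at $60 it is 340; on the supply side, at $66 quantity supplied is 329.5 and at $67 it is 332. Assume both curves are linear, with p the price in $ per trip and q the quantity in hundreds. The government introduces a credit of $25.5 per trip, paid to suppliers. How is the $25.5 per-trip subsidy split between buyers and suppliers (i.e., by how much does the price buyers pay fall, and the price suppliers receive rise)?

Demand slope: (340 − 286)/(60 − 69) = -6, so qd = 700 − 6p.
Supply slope: (332 − 329.5)/(67 − 66) = 2.5, so qs = 2.5p + 164.5.
Without the subsidy, 700 − 6p = 2.5p + 164.5 gives 8.5p = 535.5, so p* = $63 and q* = 322.
With a per-unit subsidy paid to suppliers, each receives p + 25.5 per unit sold, so supply becomes qs = 2.5(p + 25.5) + 164.5.
New equilibrium: buyers pay $55.5, suppliers receive $81, q = 367. (Wedge: pb − ps = −25.5.)
Gain to buyers: $7.5; to suppliers: $18. (They sum to $25.5.)

Buyers gain $7.5 per trip; suppliers gain $18 per trip.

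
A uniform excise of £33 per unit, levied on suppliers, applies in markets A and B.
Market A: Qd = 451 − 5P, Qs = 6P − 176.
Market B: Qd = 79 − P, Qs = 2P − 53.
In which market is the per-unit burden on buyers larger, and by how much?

Market B, by £4.

Market A: pre-tax P* = £57, Q* = 166; post-tax Q = 76; per-unit burden on buyers = £18.
Market B: pre-tax P* = £44, Q* = 35; post-tax Q = 13; per-unit burden on buyers = £22.
Difference: £18 vs £22 → market B is larger by £4.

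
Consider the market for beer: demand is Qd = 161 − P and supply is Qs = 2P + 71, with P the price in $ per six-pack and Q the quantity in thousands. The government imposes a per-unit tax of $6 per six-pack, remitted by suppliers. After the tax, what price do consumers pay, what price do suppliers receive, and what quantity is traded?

Consumers pay $34; suppliers receive $28; quantity = 127.

Before the tax: set 161 − P = 2P + 71 → P* = $30, Q* = 131.
With the tax collected from suppliers, supply shifts: Qs = 2(P − 6) + 71.
New equilibrium: consumers pay $34, suppliers receive $28, Q = 127. (Wedge: Pb − Ps = 6.)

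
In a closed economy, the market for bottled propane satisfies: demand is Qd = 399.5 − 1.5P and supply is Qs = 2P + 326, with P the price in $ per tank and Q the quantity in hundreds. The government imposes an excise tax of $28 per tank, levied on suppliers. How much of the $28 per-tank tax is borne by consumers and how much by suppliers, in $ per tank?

Without the tax, 399.5 − 1.5P = 2P + 326 gives 3.5P = 73.5, so P* = $21 and Q* = 368.
With the tax collected from suppliers, supply shifts: Qs = 2(P − 28) + 326.
New equilibrium: consumers pay $37, suppliers receive $9, Q = 344. (Wedge: Pb − Ps = 28.)
Burden on consumers: $16; on suppliers: $12. (They sum to $28.)
The less price-elastic side of the market bears the larger share of a per-unit tax.

Consumers bear $16 per tank; suppliers bear $12 per tank.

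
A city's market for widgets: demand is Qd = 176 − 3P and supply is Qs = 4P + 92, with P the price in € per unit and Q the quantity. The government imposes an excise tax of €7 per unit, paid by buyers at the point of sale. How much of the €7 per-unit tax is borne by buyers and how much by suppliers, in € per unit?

Before the tax: set 176 − 3P = 4P + 92 → P* = €12, Q* = 140.
With the tax collected from buyers, demand (in seller-price terms) shifts: Qd = 176 − 3(P + 7).
Solving gives Q = 128 with buyers paying €16 and suppliers receiving €9 (the €7 wedge).
Burden on buyers: €4; on suppliers: €3. (They sum to €7.)

Buyers bear €4 per unit; suppliers bear €3 per unit.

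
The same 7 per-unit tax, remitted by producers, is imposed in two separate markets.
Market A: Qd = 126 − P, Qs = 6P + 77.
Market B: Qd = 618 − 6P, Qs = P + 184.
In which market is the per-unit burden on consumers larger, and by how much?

Market A: pre-tax P* = 7, Q* = 119; post-tax Q = 113; per-unit burden on consumers = 6.
Market B: pre-tax P* = 62, Q* = 246; post-tax Q = 240; per-unit burden on consumers = 1.
Difference: 6 vs 1 → market A is larger by 5.

Market A, by 5.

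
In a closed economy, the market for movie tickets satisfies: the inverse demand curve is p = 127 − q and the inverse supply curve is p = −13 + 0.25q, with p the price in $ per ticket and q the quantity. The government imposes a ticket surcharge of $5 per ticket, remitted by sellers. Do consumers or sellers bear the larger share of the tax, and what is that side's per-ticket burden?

Consumers bear the larger share: $4 per ticket.

Inverting to q(p) form: qd = 127 − p; qs = 4p + 52.
Without the tax, 127 − p = 4p + 52 gives 5p = 75, so p* = $15 and q* = 112.
With the tax collected from sellers, supply shifts: qs = 4(p − 5) + 52.
Solving gives q = 108 with consumers paying $19 and sellers receiving $14 (the $5 wedge).
Per-ticket burden: consumers $4, sellers $1.
Consumers take the larger share because demand is less price-elastic here (demand slope 1 vs supply slope 4).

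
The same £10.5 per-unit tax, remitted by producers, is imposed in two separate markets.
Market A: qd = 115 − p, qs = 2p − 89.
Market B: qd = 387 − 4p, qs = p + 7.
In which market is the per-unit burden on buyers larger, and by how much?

Market A, by £4.9.

Market A: pre-tax p* = £68, q* = 47; post-tax q = 40; per-unit burden on buyers = £7.
Market B: pre-tax p* = £76, q* = 83; post-tax q = 74.6; per-unit burden on buyers = £2.1.
Difference: £7 vs £2.1 → market A is larger by £4.9.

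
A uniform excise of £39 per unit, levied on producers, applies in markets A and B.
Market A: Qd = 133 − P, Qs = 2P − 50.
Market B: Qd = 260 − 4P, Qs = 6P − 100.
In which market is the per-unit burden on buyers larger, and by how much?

Market A, by £2.6.

Market A: pre-tax P* = £61, Q* = 72; post-tax Q = 46; per-unit burden on buyers = £26.
Market B: pre-tax P* = £36, Q* = 116; post-tax Q = 22.4; per-unit burden on buyers = £23.4.
Difference: £26 vs £23.4 → market A is larger by £2.6.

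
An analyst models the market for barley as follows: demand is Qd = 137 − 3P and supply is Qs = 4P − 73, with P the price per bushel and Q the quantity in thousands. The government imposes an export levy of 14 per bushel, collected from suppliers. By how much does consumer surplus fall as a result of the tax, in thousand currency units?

Consumer surplus falls by 280 thousand.

Before the tax: set 137 − 3P = 4P − 73 → P* = 30, Q* = 47.
With the tax collected from suppliers, supply shifts: Qs = 4(P − 14) − 73.
New equilibrium: buyers pay 38, suppliers receive 24, Q = 23. (Wedge: Pb − Ps = 14.)
ΔCS is the trapezoid between Q = 23 and Q = 47 of height 8: ½ · (47 + 23) · 8 = 280.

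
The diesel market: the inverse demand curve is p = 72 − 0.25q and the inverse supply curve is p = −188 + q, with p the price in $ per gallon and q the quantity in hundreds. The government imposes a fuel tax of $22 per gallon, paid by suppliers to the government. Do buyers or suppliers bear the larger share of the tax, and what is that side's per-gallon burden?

Suppliers bear the larger share: $17.6 per gallon.

Inverting to q(p) form: qd = 288 − 4p; qs = p + 188.
Before the tax: set 288 − 4p = p + 188 → p* = $20, q* = 208.
With the tax collected from suppliers, supply shifts: qs = (p − 22) + 188.
Solving gives q = 190.4 with buyers paying $24.4 and suppliers receiving $2.4 (the $22 wedge).
Per-gallon burden: buyers $4.4, suppliers $17.6.
Suppliers take the larger share because supply is less price-elastic here (demand slope 4 vs supply slope 1).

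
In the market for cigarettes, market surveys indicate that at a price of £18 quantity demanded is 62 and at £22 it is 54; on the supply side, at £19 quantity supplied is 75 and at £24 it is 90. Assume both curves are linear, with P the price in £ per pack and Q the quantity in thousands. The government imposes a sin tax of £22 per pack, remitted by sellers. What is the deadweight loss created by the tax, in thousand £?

Deadweight loss = £290.4 thousand.

Demand slope: (54 − 62)/(22 − 18) = -2, so Qd = 98 − 2P.
Supply slope: (90 − 75)/(24 − 19) = 3, so Qs = 3P + 18.
Without the tax, 98 − 2P = 3P + 18 gives 5P = 80, so P* = £16 and Q* = 66.
With the tax collected from sellers, supply shifts: Qs = 3(P − 22) + 18.
Solving gives Q = 39.6 with buyers paying £29.2 and sellers receiving £7.2 (the £22 wedge).
Quantity falls by |ΔQ| = |66 − 39.6| = 26.4.
DWL = ½ · t · |ΔQ| = ½ · 22 · 26.4 = £290.4.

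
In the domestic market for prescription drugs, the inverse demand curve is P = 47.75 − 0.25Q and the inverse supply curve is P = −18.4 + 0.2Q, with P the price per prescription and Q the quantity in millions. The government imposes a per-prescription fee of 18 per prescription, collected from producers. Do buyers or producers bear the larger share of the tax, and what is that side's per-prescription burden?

Buyers bear the larger share: 10 per prescription.

Rewrite in direct form: Qd = 191 − 4P and Qs = 5P + 92.
Without the tax, 191 − 4P = 5P + 92 gives 9P = 99, so P* = 11 and Q* = 147.
With the tax collected from producers, supply shifts: Qs = 5(P − 18) + 92.
New equilibrium: buyers pay 21, producers receive 3, Q = 107. (Wedge: Pb − Ps = 18.)
Per-prescription burden: buyers 10, producers 8.
Buyers take the larger share because demand is less price-elastic here (demand slope 4 vs supply slope 5).
The less price-elastic side of the market bears the larger share of a per-unit tax.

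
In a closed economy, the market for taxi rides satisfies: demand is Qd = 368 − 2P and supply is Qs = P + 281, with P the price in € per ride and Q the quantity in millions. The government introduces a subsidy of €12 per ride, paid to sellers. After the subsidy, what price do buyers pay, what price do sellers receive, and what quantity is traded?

Without the subsidy, 368 − 2P = P + 281 gives 3P = 87, so P* = €29 and Q* = 310.
With a per-unit subsidy paid to sellers, each receives P + 12 per unit sold, so supply becomes Qs = (P + 12) + 281.
New equilibrium: buyers pay €25, sellers receive €37, Q = 318. (Wedge: Pb − Ps = −12.)

Buyers pay €25; sellers receive €37; quantity = 318.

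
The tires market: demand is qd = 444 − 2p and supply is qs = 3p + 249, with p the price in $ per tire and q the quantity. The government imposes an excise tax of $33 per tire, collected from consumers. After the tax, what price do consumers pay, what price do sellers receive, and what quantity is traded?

Consumers pay $58.8; sellers receive $25.8; quantity = 326.4.

Before the tax: set 444 − 2p = 3p + 249 → p* = $39, q* = 366.
With the tax collected from consumers, demand (in seller-price terms) shifts: qd = 444 − 2(p + 33).
Solving gives q = 326.4 with consumers paying $58.8 and sellers receiving $25.8 (the $33 wedge).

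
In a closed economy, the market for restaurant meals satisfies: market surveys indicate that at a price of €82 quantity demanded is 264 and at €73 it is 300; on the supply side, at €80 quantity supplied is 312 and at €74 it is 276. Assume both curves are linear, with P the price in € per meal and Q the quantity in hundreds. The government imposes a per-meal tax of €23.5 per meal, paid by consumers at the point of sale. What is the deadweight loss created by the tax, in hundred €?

Demand slope: (300 − 264)/(73 − 82) = -4, so Qd = 592 − 4P.
Supply slope: (276 − 312)/(74 − 80) = 6, so Qs = 6P − 168.
Before the tax: set 592 − 4P = 6P − 168 → P* = €76, Q* = 288.
With the tax collected from consumers, demand (in seller-price terms) shifts: Qd = 592 − 4(P + 23.5).
New equilibrium: consumers pay €90.1, suppliers receive €66.6, Q = 231.6. (Wedge: Pb − Ps = 23.5.)
Quantity falls by |ΔQ| = |288 − 231.6| = 56.4.
DWL = ½ · t · |ΔQ| = ½ · 23.5 · 56.4 = €662.7.

Deadweight loss = €662.7 hundred.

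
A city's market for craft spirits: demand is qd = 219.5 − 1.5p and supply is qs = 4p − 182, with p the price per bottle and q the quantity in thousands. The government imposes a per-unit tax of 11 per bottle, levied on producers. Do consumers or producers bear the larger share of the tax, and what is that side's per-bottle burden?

Consumers bear the larger share: 8 per bottle.

Without the tax, 219.5 − 1.5p = 4p − 182 gives 5.5p = 401.5, so p* = 73 and q* = 110.
With the tax collected from producers, supply shifts: qs = 4(p − 11) − 182.
New equilibrium: consumers pay 81, producers receive 70, q = 98. (Wedge: pb − ps = 11.)
Per-bottle burden: consumers 8, producers 3.
Consumers take the larger share because demand is less price-elastic here (demand slope 1.5 vs supply slope 4).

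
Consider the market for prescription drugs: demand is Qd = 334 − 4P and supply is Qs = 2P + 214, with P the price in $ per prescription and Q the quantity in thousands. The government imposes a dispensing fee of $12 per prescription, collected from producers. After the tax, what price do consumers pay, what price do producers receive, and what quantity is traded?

Consumers pay $24; producers receive $12; quantity = 238.

Without the tax, 334 − 4P = 2P + 214 gives 6P = 120, so P* = $20 and Q* = 254.
With the tax collected from producers, supply shifts: Qs = 2(P − 12) + 214.
Solving gives Q = 238 with consumers paying $24 and producers receiving $12 (the $12 wedge).
The less price-elastic side of the market bears the larger share of a per-unit tax.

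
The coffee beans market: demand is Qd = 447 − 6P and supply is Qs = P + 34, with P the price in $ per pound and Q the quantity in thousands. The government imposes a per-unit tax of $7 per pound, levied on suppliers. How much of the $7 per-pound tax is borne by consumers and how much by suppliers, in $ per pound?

Before the tax: set 447 − 6P = P + 34 → P* = $59, Q* = 93.
With the tax collected from suppliers, supply shifts: Qs = (P − 7) + 34.
New equilibrium: consumers pay $60, suppliers receive $53, Q = 87. (Wedge: Pb − Ps = 7.)
Burden on consumers: $1; on suppliers: $6. (They sum to $7.)

Consumers bear $1 per pound; suppliers bear $6 per pound.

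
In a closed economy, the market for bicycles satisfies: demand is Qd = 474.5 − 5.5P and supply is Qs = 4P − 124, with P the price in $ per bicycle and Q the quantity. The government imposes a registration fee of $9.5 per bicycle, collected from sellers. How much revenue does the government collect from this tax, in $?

Before the tax: set 474.5 − 5.5P = 4P − 124 → P* = $63, Q* = 128.
With the tax collected from sellers, supply shifts: Qs = 4(P − 9.5) − 124.
Solving gives Q = 106 with consumers paying $67 and sellers receiving $57.5 (the $9.5 wedge).
Revenue = t · Q = 9.5 · 106 = $1007.

Tax revenue = $1007.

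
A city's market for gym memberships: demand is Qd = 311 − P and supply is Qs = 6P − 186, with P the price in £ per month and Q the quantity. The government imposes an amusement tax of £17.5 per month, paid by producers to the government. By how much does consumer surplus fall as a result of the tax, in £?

Before the tax: set 311 − P = 6P − 186 → P* = £71, Q* = 240.
With the tax collected from producers, supply shifts: Qs = 6(P − 17.5) − 186.
New equilibrium: buyers pay £86, producers receive £68.5, Q = 225. (Wedge: Pb − Ps = 17.5.)
ΔCS is the trapezoid between Q = 225 and Q = 240 of height £15: ½ · (240 + 225) · 15 = £3487.5.

Consumer surplus falls by £3487.5.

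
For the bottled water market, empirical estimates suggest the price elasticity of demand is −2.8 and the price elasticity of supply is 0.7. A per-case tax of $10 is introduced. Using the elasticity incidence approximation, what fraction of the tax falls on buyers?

Incidence ratio: buyers' share ≈ εs / (εs + |εd|) = 0.7 / (0.7 + 2.8) = 0.2.
Supply is the less elastic side, so buyers bear the smaller share.

Buyers' share ≈ 0.2.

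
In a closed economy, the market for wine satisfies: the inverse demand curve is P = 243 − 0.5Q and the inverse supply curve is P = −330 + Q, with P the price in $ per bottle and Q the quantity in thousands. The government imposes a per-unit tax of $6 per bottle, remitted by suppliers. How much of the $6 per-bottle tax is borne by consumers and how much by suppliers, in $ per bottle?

Rewrite in direct form: Qd = 486 − 2P and Qs = P + 330.
Without the tax, 486 − 2P = P + 330 gives 3P = 156, so P* = $52 and Q* = 382.
With the tax collected from suppliers, supply shifts: Qs = (P − 6) + 330.
Solving gives Q = 378 with consumers paying $54 and suppliers receiving $48 (the $6 wedge).
Burden on consumers: $2; on suppliers: $4. (They sum to $6.)
The less price-elastic side of the market bears the larger share of a per-unit tax.

Consumers bear $2 per bottle; suppliers bear $4 per bottle.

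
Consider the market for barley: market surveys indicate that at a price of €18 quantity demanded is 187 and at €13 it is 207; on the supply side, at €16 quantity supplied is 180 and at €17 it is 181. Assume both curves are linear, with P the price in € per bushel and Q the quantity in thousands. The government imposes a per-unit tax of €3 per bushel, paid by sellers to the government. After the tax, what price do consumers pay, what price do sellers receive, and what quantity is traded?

Consumers pay €19.6; sellers receive €16.6; quantity = 180.6.

Demand slope: (207 − 187)/(13 − 18) = -4, so Qd = 259 − 4P.
Supply slope: (181 − 180)/(17 − 16) = 1, so Qs = P + 164.
Before the tax: set 259 − 4P = P + 164 → P* = €19, Q* = 183.
With the tax collected from sellers, supply shifts: Qs = (P − 3) + 164.
Solving gives Q = 180.6 with consumers paying €19.6 and sellers receiving €16.6 (the €3 wedge).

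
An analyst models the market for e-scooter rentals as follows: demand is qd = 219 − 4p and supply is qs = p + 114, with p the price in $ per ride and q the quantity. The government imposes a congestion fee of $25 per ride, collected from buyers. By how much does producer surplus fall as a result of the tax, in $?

Producer surplus falls by $2500.

Without the tax, 219 − 4p = p + 114 gives 5p = 105, so p* = $21 and q* = 135.
With the tax collected from buyers, demand (in seller-price terms) shifts: qd = 219 − 4(p + 25).
New equilibrium: buyers pay $26, sellers receive $1, q = 115. (Wedge: pb − ps = 25.)
ΔPS is the trapezoid between Q = 115 and Q = 135 of height $20: ½ · (135 + 115) · 20 = $2500.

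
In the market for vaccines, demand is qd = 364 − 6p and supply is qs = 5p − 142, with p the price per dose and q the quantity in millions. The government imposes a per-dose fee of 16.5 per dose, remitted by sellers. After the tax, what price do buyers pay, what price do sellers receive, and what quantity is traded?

Without the tax, 364 − 6p = 5p − 142 gives 11p = 506, so p* = 46 and q* = 88.
With the tax collected from sellers, supply shifts: qs = 5(p − 16.5) − 142.
Solving gives q = 43 with buyers paying 53.5 and sellers receiving 37 (the 16.5 wedge).
The less price-elastic side of the market bears the larger share of a per-unit tax.

Buyers pay 53.5; sellers receive 37; quantity = 43.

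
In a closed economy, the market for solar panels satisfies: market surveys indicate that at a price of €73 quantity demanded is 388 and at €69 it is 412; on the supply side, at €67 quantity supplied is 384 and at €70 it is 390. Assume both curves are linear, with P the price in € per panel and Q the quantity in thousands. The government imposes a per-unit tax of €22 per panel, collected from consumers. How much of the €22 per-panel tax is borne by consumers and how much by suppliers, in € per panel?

Demand slope: (412 − 388)/(69 − 73) = -6, so Qd = 826 − 6P.
Supply slope: (390 − 384)/(70 − 67) = 2, so Qs = 2P + 250.
Without the tax, 826 − 6P = 2P + 250 gives 8P = 576, so P* = €72 and Q* = 394.
With the tax collected from consumers, demand (in seller-price terms) shifts: Qd = 826 − 6(P + 22).
Solving gives Q = 361 with consumers paying €77.5 and suppliers receiving €55.5 (the €22 wedge).
Burden on consumers: €5.5; on suppliers: €16.5. (They sum to €22.)

Consumers bear €5.5 per panel; suppliers bear €16.5 per panel.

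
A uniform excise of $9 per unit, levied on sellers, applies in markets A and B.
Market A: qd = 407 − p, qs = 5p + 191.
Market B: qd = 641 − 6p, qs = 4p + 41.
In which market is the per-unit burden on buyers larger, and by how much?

Market A, by $3.9.

Market A: pre-tax p* = $36, q* = 371; post-tax q = 363.5; per-unit burden on buyers = $7.5.
Market B: pre-tax p* = $60, q* = 281; post-tax q = 259.4; per-unit burden on buyers = $3.6.
Difference: $7.5 vs $3.6 → market A is larger by $3.9.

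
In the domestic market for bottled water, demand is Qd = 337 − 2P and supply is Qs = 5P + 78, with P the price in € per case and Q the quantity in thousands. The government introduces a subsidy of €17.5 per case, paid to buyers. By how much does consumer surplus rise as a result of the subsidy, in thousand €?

Consumer surplus rises by €3443.75 thousand.

Without the subsidy, 337 − 2P = 5P + 78 gives 7P = 259, so P* = €37 and Q* = 263.
With a per-unit subsidy paid to buyers, each effectively pays P − 17.5, so demand becomes Qd = 337 − 2(P − 17.5).
Solving gives Q = 288 with buyers paying €24.5 and suppliers receiving €42 (the €17.5 wedge).
ΔCS is the trapezoid between Q = 288 and Q = 263 of height €12.5: ½ · (263 + 288) · 12.5 = €3443.75.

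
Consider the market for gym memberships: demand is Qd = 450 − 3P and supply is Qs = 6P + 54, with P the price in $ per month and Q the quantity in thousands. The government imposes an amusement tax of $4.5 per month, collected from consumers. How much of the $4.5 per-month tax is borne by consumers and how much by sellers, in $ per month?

Consumers bear $3 per month; sellers bear $1.5 per month.

Before the tax: set 450 − 3P = 6P + 54 → P* = $44, Q* = 318.
With the tax collected from consumers, demand (in seller-price terms) shifts: Qd = 450 − 3(P + 4.5).
Solving gives Q = 309 with consumers paying $47 and sellers receiving $42.5 (the $4.5 wedge).
Burden on consumers: $3; on sellers: $1.5. (They sum to $4.5.)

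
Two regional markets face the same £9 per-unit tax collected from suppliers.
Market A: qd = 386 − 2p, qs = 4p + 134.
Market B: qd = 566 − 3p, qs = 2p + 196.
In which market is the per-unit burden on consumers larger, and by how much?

Market A, by £2.4.

Market A: pre-tax p* = £42, q* = 302; post-tax q = 290; per-unit burden on consumers = £6.
Market B: pre-tax p* = £74, q* = 344; post-tax q = 333.2; per-unit burden on consumers = £3.6.
Difference: £6 vs £3.6 → market A is larger by £2.4.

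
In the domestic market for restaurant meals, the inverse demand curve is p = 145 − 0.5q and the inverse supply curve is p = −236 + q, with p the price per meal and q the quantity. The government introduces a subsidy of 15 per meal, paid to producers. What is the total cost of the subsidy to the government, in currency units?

Rewrite in direct form: qd = 290 − 2p and qs = p + 236.
Before the subsidy: set 290 − 2p = p + 236 → p* = 18, q* = 254.
With a per-unit subsidy paid to producers, each receives p + 15 per unit sold, so supply becomes qs = (p + 15) + 236.
New equilibrium: consumers pay 13, producers receive 28, q = 264. (Wedge: pb − ps = −15.)
Outlay = t · Q = 15 · 264 = 3960.

Government outlay = 3960.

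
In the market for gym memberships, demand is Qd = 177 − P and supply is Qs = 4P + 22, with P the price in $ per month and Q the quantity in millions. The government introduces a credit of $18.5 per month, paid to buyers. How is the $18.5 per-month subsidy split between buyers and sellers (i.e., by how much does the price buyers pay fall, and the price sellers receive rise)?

Buyers gain $14.8 per month; sellers gain $3.7 per month.

Before the subsidy: set 177 − P = 4P + 22 → P* = $31, Q* = 146.
With a per-unit subsidy paid to buyers, each effectively pays P − 18.5, so demand becomes Qd = 177 − (P − 18.5).
Solving gives Q = 160.8 with buyers paying $16.2 and sellers receiving $34.7 (the $18.5 wedge).
Gain to buyers: $14.8; to sellers: $3.7. (They sum to $18.5.)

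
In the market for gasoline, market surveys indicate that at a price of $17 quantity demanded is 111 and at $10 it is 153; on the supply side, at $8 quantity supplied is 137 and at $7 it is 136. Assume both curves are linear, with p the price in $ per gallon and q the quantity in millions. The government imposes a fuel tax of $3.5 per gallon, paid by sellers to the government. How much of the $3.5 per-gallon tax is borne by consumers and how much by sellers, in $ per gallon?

Demand slope: (153 − 111)/(10 − 17) = -6, so qd = 213 − 6p.
Supply slope: (136 − 137)/(7 − 8) = 1, so qs = p + 129.
Before the tax: set 213 − 6p = p + 129 → p* = $12, q* = 141.
With the tax collected from sellers, supply shifts: qs = (p − 3.5) + 129.
Solving gives q = 138 with consumers paying $12.5 and sellers receiving $9 (the $3.5 wedge).
Burden on consumers: $0.5; on sellers: $3. (They sum to $3.5.)
The less price-elastic side of the market bears the larger share of a per-unit tax.

Consumers bear $0.5 per gallon; sellers bear $3 per gallon.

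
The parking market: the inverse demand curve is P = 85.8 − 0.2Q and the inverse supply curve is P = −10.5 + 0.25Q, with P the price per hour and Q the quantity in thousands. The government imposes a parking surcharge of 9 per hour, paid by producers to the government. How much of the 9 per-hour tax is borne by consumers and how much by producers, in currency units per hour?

Consumers bear 4 per hour; producers bear 5 per hour.

Rewrite in direct form: Qd = 429 − 5P and Qs = 4P + 42.
Before the tax: set 429 − 5P = 4P + 42 → P* = 43, Q* = 214.
With the tax collected from producers, supply shifts: Qs = 4(P − 9) + 42.
New equilibrium: consumers pay 47, producers receive 38, Q = 194. (Wedge: Pb − Ps = 9.)
Burden on consumers: 4; on producers: 5. (They sum to 9.)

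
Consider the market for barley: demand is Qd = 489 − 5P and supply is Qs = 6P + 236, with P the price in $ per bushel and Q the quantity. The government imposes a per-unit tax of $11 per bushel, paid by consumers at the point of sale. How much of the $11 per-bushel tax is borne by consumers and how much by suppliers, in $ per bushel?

Without the tax, 489 − 5P = 6P + 236 gives 11P = 253, so P* = $23 and Q* = 374.
With the tax collected from consumers, demand (in seller-price terms) shifts: Qd = 489 − 5(P + 11).
Solving gives Q = 344 with consumers paying $29 and suppliers receiving $18 (the $11 wedge).
Burden on consumers: $6; on suppliers: $5. (They sum to $11.)

Consumers bear $6 per bushel; suppliers bear $5 per bushel.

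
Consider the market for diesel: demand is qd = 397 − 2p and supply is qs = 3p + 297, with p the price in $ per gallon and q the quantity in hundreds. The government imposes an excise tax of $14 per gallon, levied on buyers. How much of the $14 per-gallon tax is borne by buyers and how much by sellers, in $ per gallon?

Without the tax, 397 − 2p = 3p + 297 gives 5p = 100, so p* = $20 and q* = 357.
With the tax collected from buyers, demand (in seller-price terms) shifts: qd = 397 − 2(p + 14).
Solving gives q = 340.2 with buyers paying $28.4 and sellers receiving $14.4 (the $14 wedge).
Burden on buyers: $8.4; on sellers: $5.6. (They sum to $14.)
The less price-elastic side of the market bears the larger share of a per-unit tax.

Buyers bear $8.4 per gallon; sellers bear $5.6 per gallon.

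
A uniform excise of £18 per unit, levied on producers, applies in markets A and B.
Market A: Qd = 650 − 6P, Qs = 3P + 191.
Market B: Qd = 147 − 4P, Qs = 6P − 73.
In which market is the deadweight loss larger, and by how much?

Market B, by £64.8.

Market A: pre-tax P* = £51, Q* = 344; post-tax Q = 308; deadweight loss = £324.
Market B: pre-tax P* = £22, Q* = 59; post-tax Q = 15.8; deadweight loss = £388.8.
Difference: £324 vs £388.8 → market B is larger by £64.8.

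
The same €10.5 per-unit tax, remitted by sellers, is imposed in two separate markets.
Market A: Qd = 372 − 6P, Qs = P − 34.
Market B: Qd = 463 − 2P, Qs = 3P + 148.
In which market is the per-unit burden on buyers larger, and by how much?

Market A: pre-tax P* = €58, Q* = 24; post-tax Q = 15; per-unit burden on buyers = €1.5.
Market B: pre-tax P* = €63, Q* = 337; post-tax Q = 324.4; per-unit burden on buyers = €6.3.
Difference: €1.5 vs €6.3 → market B is larger by €4.8.

Market B, by €4.8.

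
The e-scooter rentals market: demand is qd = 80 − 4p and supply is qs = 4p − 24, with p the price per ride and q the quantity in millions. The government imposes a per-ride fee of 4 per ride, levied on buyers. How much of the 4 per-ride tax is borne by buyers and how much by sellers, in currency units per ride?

Before the tax: set 80 − 4p = 4p − 24 → p* = 13, q* = 28.
With the tax collected from buyers, demand (in seller-price terms) shifts: qd = 80 − 4(p + 4).
Solving gives q = 20 with buyers paying 15 and sellers receiving 11 (the 4 wedge).
Burden on buyers: 2; on sellers: 2. (They sum to 4.)
The less price-elastic side of the market bears the larger share of a per-unit tax.

Buyers bear 2 per ride; sellers bear 2 per ride.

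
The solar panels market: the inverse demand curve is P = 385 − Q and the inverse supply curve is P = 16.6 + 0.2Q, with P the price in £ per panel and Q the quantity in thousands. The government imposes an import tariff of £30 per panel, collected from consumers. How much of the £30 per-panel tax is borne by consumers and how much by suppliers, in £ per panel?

Consumers bear £25 per panel; suppliers bear £5 per panel.

Inverting to Q(P) form: Qd = 385 − P; Qs = 5P − 83.
Before the tax: set 385 − P = 5P − 83 → P* = £78, Q* = 307.
With the tax collected from consumers, demand (in seller-price terms) shifts: Qd = 385 − (P + 30).
Solving gives Q = 282 with consumers paying £103 and suppliers receiving £73 (the £30 wedge).
Burden on consumers: £25; on suppliers: £5. (They sum to £30.)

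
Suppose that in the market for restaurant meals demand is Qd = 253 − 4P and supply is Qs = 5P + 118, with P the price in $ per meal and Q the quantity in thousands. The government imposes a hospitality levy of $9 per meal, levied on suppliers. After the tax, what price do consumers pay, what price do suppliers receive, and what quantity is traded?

Before the tax: set 253 − 4P = 5P + 118 → P* = $15, Q* = 193.
With the tax collected from suppliers, supply shifts: Qs = 5(P − 9) + 118.
Solving gives Q = 173 with consumers paying $20 and suppliers receiving $11 (the $9 wedge).
The less price-elastic side of the market bears the larger share of a per-unit tax.

Consumers pay $20; suppliers receive $11; quantity = 173.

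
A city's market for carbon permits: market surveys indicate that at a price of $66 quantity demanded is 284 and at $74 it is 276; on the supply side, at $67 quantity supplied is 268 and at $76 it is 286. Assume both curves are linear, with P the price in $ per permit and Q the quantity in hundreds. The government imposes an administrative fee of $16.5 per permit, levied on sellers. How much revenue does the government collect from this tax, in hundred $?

Demand slope: (276 − 284)/(74 − 66) = -1, so Qd = 350 − P.
Supply slope: (286 − 268)/(76 − 67) = 2, so Qs = 2P + 134.
Before the tax: set 350 − P = 2P + 134 → P* = $72, Q* = 278.
With the tax collected from sellers, supply shifts: Qs = 2(P − 16.5) + 134.
Solving gives Q = 267 with consumers paying $83 and sellers receiving $66.5 (the $16.5 wedge).
Revenue = t · Q = 16.5 · 267 = $4405.5.

Tax revenue = $4405.5 hundred.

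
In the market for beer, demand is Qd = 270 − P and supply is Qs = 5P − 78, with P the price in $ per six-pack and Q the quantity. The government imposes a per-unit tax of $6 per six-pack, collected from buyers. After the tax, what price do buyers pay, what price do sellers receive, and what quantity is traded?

Without the tax, 270 − P = 5P − 78 gives 6P = 348, so P* = $58 and Q* = 212.
With the tax collected from buyers, demand (in seller-price terms) shifts: Qd = 270 − (P + 6).
Solving gives Q = 207 with buyers paying $63 and sellers receiving $57 (the $6 wedge).

Buyers pay $63; sellers receive $57; quantity = 207.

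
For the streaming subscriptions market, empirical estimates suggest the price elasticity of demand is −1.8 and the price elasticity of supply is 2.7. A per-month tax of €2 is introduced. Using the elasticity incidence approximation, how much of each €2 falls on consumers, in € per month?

Incidence ratio: consumers' share ≈ εs / (εs + |εd|) = 2.7 / (2.7 + 1.8) = 0.6.
So consumers bear ≈ 0.6 × €2 = €1.2; sellers bear €0.8.

Consumers bear ≈ €1.2 per month.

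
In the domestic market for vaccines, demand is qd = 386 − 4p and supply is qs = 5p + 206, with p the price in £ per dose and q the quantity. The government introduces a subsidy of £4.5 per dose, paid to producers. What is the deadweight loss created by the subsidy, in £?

Without the subsidy, 386 − 4p = 5p + 206 gives 9p = 180, so p* = £20 and q* = 306.
With a per-unit subsidy paid to producers, each receives p + 4.5 per unit sold, so supply becomes qs = 5(p + 4.5) + 206.
New equilibrium: buyers pay £17.5, producers receive £22, q = 316. (Wedge: pb − ps = −4.5.)
Quantity rises by |ΔQ| = |306 − 316| = 10.
DWL = ½ · t · |ΔQ| = ½ · 4.5 · 10 = £22.5.

Deadweight loss = £22.5.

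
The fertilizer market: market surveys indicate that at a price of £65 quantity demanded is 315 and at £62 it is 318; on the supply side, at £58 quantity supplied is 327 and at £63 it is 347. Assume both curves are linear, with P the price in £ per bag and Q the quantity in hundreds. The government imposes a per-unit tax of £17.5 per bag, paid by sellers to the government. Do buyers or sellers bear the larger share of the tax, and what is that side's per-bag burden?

Buyers bear the larger share: £14 per bag.

Demand slope: (318 − 315)/(62 − 65) = -1, so Qd = 380 − P.
Supply slope: (347 − 327)/(63 − 58) = 4, so Qs = 4P + 95.
Before the tax: set 380 − P = 4P + 95 → P* = £57, Q* = 323.
With the tax collected from sellers, supply shifts: Qs = 4(P − 17.5) + 95.
Solving gives Q = 309 with buyers paying £71 and sellers receiving £53.5 (the £17.5 wedge).
Per-bag burden: buyers £14, sellers £3.5.
Buyers take the larger share because demand is less price-elastic here (demand slope 1 vs supply slope 4).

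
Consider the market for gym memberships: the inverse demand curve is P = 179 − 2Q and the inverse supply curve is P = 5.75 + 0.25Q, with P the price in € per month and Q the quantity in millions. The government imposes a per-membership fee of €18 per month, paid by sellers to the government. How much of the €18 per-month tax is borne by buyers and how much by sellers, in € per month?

Inverting to Q(P) form: Qd = 89.5 − 0.5P; Qs = 4P − 23.
Before the tax: set 89.5 − 0.5P = 4P − 23 → P* = €25, Q* = 77.
With the tax collected from sellers, supply shifts: Qs = 4(P − 18) − 23.
New equilibrium: buyers pay €41, sellers receive €23, Q = 69. (Wedge: Pb − Ps = 18.)
Burden on buyers: €16; on sellers: €2. (They sum to €18.)
The less price-elastic side of the market bears the larger share of a per-unit tax.

Buyers bear €16 per month; sellers bear €2 per month.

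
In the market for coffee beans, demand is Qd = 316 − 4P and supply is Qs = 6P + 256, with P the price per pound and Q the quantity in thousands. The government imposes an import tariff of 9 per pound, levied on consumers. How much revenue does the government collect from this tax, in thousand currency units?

Before the tax: set 316 − 4P = 6P + 256 → P* = 6, Q* = 292.
With the tax collected from consumers, demand (in seller-price terms) shifts: Qd = 316 − 4(P + 9).
Solving gives Q = 270.4 with consumers paying 11.4 and suppliers receiving 2.4 (the 9 wedge).
Revenue = t · Q = 9 · 270.4 = 2433.6.

Tax revenue = 2433.6 thousand.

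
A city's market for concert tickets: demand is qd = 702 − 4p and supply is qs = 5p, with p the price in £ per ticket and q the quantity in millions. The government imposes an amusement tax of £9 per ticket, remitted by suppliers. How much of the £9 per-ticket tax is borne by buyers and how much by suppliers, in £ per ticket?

Buyers bear £5 per ticket; suppliers bear £4 per ticket.

Without the tax, 702 − 4p = 5p gives 9p = 702, so p* = £78 and q* = 390.
With the tax collected from suppliers, supply shifts: qs = 5(p − 9).
New equilibrium: buyers pay £83, suppliers receive £74, q = 370. (Wedge: pb − ps = 9.)
Burden on buyers: £5; on suppliers: £4. (They sum to £9.)
The less price-elastic side of the market bears the larger share of a per-unit tax.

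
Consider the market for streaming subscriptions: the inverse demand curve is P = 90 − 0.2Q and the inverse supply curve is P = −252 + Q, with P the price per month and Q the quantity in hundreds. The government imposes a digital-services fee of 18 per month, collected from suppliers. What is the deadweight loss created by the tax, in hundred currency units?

Deadweight loss = 135 hundred.

Inverting to Q(P) form: Qd = 450 − 5P; Qs = P + 252.
Before the tax: set 450 − 5P = P + 252 → P* = 33, Q* = 285.
With the tax collected from suppliers, supply shifts: Qs = (P − 18) + 252.
New equilibrium: consumers pay 36, suppliers receive 18, Q = 270. (Wedge: Pb − Ps = 18.)
Quantity falls by |ΔQ| = |285 − 270| = 15.
DWL = ½ · t · |ΔQ| = ½ · 18 · 15 = 135.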